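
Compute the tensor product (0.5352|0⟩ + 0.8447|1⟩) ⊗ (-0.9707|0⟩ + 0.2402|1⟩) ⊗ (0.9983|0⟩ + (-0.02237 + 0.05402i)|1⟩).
-0.5186|000⟩ + (0.01162 - 0.02806i)|001⟩ + 0.1283|010⟩ + (-0.002876 + 0.006945i)|011⟩ - 0.8186|100⟩ + (0.01834 - 0.04429i)|101⟩ + 0.2026|110⟩ + (-0.004539 + 0.01096i)|111⟩

amp(|b₁b₂…⟩) = product of the factor amplitudes for bits b₁, b₂, …; only kets whose every factor amplitude is nonzero survive.
|000⟩: (0.5352)(-0.9707)(0.9983) = -0.5186
|001⟩: (0.5352)(-0.9707)(-0.02237 + 0.05402i) = (0.01162 - 0.02806i)
|010⟩: (0.5352)(0.2402)(0.9983) = 0.1283
|011⟩: (0.5352)(0.2402)(-0.02237 + 0.05402i) = (-0.002876 + 0.006945i)
|100⟩: (0.8447)(-0.9707)(0.9983) = -0.8186
|101⟩: (0.8447)(-0.9707)(-0.02237 + 0.05402i) = (0.01834 - 0.04429i)
|110⟩: (0.8447)(0.2402)(0.9983) = 0.2026
|111⟩: (0.8447)(0.2402)(-0.02237 + 0.05402i) = (-0.004539 + 0.01096i)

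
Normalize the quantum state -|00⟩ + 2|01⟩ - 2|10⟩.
-0.3333|00⟩ + 0.6667|01⟩ - 0.6667|10⟩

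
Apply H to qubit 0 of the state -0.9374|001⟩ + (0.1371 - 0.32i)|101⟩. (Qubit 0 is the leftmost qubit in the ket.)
(-0.5659 - 0.2263i)|001⟩ + (-0.7598 + 0.2263i)|101⟩

H on qubit 0 mixes each pair of kets that differ only in qubit 0: amplitudes (a, b) of (|…0…⟩, |…1…⟩) become ((a + b)/√2, (a − b)/√2). Kets absent from the input have amplitude 0.
(|001⟩, |101⟩): (a, b) = (-0.9374, (0.1371 - 0.32i)) → ((-0.5659 - 0.2263i), (-0.7598 + 0.2263i))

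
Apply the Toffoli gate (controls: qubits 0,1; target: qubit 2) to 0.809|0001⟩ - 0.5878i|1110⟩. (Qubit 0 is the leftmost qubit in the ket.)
0.809|0001⟩ - 0.5878i|1100⟩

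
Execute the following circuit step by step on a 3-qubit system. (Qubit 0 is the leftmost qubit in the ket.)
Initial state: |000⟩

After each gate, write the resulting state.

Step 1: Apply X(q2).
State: |001⟩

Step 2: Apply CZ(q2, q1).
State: |001⟩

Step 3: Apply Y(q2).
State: -i|000⟩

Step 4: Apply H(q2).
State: -(1/√2)i|000⟩ - (1/√2)i|001⟩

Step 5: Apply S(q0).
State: -(1/√2)i|000⟩ - (1/√2)i|001⟩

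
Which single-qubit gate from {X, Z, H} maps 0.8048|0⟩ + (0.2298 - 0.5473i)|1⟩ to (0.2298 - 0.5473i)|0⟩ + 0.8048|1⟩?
X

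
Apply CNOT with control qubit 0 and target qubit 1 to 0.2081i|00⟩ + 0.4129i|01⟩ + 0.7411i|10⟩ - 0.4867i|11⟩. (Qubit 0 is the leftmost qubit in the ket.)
0.2081i|00⟩ + 0.4129i|01⟩ - 0.4867i|10⟩ + 0.7411i|11⟩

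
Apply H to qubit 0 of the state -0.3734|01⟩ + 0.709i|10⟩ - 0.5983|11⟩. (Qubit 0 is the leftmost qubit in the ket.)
0.5013i|00⟩ - 0.6871|01⟩ - 0.5013i|10⟩ + 0.159|11⟩

H on qubit 0 mixes each pair of kets that differ only in qubit 0: amplitudes (a, b) of (|…0…⟩, |…1…⟩) become ((a + b)/√2, (a − b)/√2). Kets absent from the input have amplitude 0.
(|00⟩, |10⟩): (a, b) = (0, 0.709i) → (0.5013i, -0.5013i)
(|01⟩, |11⟩): (a, b) = (-0.3734, -0.5983) → (-0.6871, 0.159)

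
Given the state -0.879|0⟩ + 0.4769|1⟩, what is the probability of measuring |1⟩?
0.2274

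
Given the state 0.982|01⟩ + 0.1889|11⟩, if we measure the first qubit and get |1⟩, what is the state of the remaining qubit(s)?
|1⟩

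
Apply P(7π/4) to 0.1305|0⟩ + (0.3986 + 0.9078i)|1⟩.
0.1305|0⟩ + (0.9238 + 0.3601i)|1⟩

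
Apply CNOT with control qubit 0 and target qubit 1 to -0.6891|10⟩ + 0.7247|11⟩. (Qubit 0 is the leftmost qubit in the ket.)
0.7247|10⟩ - 0.6891|11⟩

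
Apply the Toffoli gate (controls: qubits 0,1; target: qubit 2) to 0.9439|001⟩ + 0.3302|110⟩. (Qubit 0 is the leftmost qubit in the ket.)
0.9439|001⟩ + 0.3302|111⟩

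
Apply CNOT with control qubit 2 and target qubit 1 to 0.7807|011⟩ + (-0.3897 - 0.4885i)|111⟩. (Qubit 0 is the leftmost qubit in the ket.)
0.7807|001⟩ + (-0.3897 - 0.4885i)|101⟩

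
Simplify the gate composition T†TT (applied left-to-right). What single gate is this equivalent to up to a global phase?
T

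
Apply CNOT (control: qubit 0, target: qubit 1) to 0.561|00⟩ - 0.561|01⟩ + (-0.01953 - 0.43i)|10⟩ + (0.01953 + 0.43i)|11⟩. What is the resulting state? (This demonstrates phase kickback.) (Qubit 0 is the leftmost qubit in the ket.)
0.561|00⟩ - 0.561|01⟩ + (0.01953 + 0.43i)|10⟩ + (-0.01953 - 0.43i)|11⟩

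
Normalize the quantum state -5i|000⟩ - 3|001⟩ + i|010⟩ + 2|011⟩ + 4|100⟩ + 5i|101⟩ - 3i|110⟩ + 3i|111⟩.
-0.5051i|000⟩ - 0.303|001⟩ + 0.101i|010⟩ + 0.202|011⟩ + 0.4041|100⟩ + 0.5051i|101⟩ - 0.303i|110⟩ + 0.303i|111⟩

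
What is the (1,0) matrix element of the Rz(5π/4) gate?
0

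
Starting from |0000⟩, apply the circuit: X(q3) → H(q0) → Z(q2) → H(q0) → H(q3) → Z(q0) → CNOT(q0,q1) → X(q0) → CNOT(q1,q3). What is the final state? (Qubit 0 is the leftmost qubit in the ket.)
1/√2|1000⟩ - 1/√2|1001⟩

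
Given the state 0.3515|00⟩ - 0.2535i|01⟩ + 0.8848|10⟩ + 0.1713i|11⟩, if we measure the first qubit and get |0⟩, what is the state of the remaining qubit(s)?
0.8111|0⟩ - 0.5849i|1⟩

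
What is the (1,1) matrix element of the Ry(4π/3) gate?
-1/2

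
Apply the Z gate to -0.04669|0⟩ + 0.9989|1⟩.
-0.04669|0⟩ - 0.9989|1⟩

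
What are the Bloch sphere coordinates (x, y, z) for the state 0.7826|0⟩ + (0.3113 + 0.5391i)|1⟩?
(0.4872, 0.8438, 0.2249)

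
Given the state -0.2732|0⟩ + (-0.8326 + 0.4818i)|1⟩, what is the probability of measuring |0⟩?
0.07464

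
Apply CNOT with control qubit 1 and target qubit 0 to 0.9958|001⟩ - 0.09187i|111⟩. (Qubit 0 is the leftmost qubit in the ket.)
0.9958|001⟩ - 0.09187i|011⟩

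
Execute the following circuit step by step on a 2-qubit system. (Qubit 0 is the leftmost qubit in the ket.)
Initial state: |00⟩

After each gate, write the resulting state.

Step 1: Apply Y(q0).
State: i|10⟩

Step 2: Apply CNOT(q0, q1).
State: i|11⟩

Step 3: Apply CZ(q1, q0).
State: -i|11⟩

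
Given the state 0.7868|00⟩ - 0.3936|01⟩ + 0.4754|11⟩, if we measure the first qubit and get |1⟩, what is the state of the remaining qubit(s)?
|1⟩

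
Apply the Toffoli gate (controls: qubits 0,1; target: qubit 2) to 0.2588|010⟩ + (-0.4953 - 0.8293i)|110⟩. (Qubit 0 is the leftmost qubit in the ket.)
0.2588|010⟩ + (-0.4953 - 0.8293i)|111⟩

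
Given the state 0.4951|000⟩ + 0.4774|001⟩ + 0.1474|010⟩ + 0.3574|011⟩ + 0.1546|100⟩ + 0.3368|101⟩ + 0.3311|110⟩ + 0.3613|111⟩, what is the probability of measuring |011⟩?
0.1277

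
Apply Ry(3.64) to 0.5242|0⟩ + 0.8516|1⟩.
-0.9546|0⟩ + 0.298|1⟩

Ry(3.64) = [[cos(θ/2), −sin(θ/2)], [sin(θ/2), cos(θ/2)]]; θ = 3.64, cos(θ/2) ≈ -0.246632, sin(θ/2) ≈ 0.969109.
With a = amp(|0⟩) = 0.5242 and b = amp(|1⟩) = 0.8516:
new amp(|0⟩) = (-0.246632)·a + (-0.969109)·b = -0.9546
new amp(|1⟩) = (0.969109)·a + (-0.246632)·b = 0.298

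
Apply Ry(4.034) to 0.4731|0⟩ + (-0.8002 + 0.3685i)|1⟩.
(0.5177 - 0.3324i)|0⟩ + (0.7721 - 0.159i)|1⟩

Ry(4.034) = [[cos(θ/2), −sin(θ/2)], [sin(θ/2), cos(θ/2)]]; θ = 4.034, cos(θ/2) ≈ -0.431544, sin(θ/2) ≈ 0.902092.
With a = amp(|0⟩) = 0.4731 and b = amp(|1⟩) = (-0.8002 + 0.3685i):
new amp(|0⟩) = (-0.431544)·a + (-0.902092)·b = (0.5177 - 0.3324i)
new amp(|1⟩) = (0.902092)·a + (-0.431544)·b = (0.7721 - 0.159i)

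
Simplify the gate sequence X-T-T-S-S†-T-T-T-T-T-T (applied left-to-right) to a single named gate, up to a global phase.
X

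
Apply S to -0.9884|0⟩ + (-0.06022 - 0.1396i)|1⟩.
-0.9884|0⟩ + (0.1396 - 0.06022i)|1⟩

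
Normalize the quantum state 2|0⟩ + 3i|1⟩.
0.5547|0⟩ + 0.8321i|1⟩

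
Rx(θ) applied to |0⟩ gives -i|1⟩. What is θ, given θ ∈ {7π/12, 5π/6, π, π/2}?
π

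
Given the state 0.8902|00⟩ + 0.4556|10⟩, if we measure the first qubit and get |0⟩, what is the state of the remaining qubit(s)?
|0⟩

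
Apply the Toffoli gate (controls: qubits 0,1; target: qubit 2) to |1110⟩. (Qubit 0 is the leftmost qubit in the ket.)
|1100⟩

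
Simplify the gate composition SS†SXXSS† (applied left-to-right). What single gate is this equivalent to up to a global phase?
S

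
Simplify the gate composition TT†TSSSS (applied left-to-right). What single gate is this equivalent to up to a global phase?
T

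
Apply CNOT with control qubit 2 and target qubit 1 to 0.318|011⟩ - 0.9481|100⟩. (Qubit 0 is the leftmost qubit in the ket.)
0.318|001⟩ - 0.9481|100⟩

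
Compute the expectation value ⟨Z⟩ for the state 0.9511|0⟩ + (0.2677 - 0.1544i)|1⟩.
0.8091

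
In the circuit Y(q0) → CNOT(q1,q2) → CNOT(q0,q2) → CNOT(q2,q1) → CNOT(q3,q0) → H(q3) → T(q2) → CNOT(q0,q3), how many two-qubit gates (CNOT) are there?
5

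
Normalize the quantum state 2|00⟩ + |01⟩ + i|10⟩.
0.8165|00⟩ + 1/√6|01⟩ + (1/√6)i|10⟩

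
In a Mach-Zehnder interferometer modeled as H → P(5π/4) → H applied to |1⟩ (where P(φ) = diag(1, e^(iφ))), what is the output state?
(0.8536 + (1/√8)i)|0⟩ + (0.1464 - (1/√8)i)|1⟩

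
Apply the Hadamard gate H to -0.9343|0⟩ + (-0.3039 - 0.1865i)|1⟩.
(-0.8755 - 0.1319i)|0⟩ + (-0.4458 + 0.1319i)|1⟩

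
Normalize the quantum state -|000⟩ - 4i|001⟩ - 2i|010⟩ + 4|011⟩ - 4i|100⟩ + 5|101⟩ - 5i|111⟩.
-0.09853|000⟩ - 0.3941i|001⟩ - 0.1971i|010⟩ + 0.3941|011⟩ - 0.3941i|100⟩ + 0.4927|101⟩ - 0.4927i|111⟩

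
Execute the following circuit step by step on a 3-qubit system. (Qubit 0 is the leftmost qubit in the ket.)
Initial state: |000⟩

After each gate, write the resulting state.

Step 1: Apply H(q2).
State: 1/√2|000⟩ + 1/√2|001⟩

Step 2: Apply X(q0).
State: 1/√2|100⟩ + 1/√2|101⟩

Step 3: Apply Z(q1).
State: 1/√2|100⟩ + 1/√2|101⟩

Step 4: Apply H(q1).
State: 1/2|100⟩ + 1/2|101⟩ + 1/2|110⟩ + 1/2|111⟩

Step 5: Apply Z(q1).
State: 1/2|100⟩ + 1/2|101⟩ - 1/2|110⟩ - 1/2|111⟩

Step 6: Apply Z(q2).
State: 1/2|100⟩ - 1/2|101⟩ - 1/2|110⟩ + 1/2|111⟩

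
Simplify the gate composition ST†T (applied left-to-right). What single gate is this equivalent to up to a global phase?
S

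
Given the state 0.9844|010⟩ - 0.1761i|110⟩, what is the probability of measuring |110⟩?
0.03101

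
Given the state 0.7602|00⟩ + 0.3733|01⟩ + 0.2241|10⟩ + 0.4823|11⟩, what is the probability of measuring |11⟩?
0.2326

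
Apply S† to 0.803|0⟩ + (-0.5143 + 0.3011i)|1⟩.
0.803|0⟩ + (0.3011 + 0.5143i)|1⟩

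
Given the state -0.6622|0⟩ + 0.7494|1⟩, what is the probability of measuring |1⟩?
0.5616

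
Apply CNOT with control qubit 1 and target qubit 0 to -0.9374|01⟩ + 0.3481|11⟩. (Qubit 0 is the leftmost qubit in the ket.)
0.3481|01⟩ - 0.9374|11⟩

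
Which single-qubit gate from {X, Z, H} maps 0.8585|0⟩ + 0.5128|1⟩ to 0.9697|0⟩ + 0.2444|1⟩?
H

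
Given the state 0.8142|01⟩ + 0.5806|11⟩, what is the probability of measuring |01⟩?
0.6629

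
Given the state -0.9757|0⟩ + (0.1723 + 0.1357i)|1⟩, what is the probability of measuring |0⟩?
0.952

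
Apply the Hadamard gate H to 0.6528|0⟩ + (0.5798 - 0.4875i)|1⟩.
(0.8716 - 0.3447i)|0⟩ + (0.05162 + 0.3447i)|1⟩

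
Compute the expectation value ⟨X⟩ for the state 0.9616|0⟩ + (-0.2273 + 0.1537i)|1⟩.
-0.4371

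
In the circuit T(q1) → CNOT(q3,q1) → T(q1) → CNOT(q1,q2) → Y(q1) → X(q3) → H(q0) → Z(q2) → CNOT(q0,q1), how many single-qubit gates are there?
6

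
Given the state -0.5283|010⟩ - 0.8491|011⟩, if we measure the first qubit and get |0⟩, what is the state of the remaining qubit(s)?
-0.5283|10⟩ - 0.8491|11⟩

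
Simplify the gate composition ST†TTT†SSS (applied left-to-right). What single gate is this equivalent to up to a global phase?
I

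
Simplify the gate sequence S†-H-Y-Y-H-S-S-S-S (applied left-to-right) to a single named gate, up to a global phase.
S†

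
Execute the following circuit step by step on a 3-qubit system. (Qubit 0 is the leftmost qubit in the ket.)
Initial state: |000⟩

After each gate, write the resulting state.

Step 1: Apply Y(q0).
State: i|100⟩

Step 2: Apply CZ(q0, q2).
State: i|100⟩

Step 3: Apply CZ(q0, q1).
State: i|100⟩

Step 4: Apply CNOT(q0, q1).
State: i|110⟩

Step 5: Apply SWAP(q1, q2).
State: i|101⟩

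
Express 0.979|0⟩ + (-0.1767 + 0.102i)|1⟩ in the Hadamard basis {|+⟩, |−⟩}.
(0.5673 + 0.07212i)|+⟩ + (0.8172 - 0.07212i)|−⟩

With |ψ⟩ = α|0⟩ + β|1⟩, the Hadamard-basis coefficients are ⟨+|ψ⟩ = (α + β)/√2 and ⟨−|ψ⟩ = (α − β)/√2.
Here α = 0.979, β = (-0.1767 + 0.102i): (α + β)/√2 = (0.5673 + 0.07212i), (α − β)/√2 = (0.8172 - 0.07212i).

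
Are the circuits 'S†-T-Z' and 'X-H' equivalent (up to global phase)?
No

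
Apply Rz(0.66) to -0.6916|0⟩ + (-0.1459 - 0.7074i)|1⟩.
(-0.6543 + 0.2241i)|0⟩ + (0.0912 - 0.7165i)|1⟩

Rz(0.66) = [[e^(−iθ/2), 0], [0, e^(iθ/2)]] with e^(±iθ/2) = cos(θ/2) ± i·sin(θ/2); θ = 0.66, cos(θ/2) ≈ 0.946042, sin(θ/2) ≈ 0.324043.
With a = amp(|0⟩) = -0.6916 and b = amp(|1⟩) = (-0.1459 - 0.7074i):
new amp(|0⟩) = (0.946042 - 0.324043i)·a = (-0.6543 + 0.2241i)
new amp(|1⟩) = (0.946042 + 0.324043i)·b = (0.0912 - 0.7165i)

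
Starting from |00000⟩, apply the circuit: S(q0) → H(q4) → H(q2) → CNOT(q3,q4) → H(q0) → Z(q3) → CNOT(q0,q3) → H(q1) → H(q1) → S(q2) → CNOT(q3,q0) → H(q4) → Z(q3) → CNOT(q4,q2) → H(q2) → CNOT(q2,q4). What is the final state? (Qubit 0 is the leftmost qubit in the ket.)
(1/√8 + (1/√8)i)|00000⟩ + (-1/√8 - (1/√8)i)|00010⟩ + (1/√8 - (1/√8)i)|00101⟩ + (-1/√8 + (1/√8)i)|00111⟩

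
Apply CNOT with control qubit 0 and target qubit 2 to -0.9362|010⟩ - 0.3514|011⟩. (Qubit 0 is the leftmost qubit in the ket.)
-0.9362|010⟩ - 0.3514|011⟩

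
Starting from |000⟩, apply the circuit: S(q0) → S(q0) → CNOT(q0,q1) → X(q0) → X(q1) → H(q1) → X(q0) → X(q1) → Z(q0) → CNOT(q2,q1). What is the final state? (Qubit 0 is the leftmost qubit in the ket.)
-1/√2|000⟩ + 1/√2|010⟩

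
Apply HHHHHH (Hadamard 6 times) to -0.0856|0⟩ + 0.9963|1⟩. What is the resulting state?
-0.0856|0⟩ + 0.9963|1⟩

H² = I, so an even number of Hadamards cancels: H^6 = I and the state is unchanged.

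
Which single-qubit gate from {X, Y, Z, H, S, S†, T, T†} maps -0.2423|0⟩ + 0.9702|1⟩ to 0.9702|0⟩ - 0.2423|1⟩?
X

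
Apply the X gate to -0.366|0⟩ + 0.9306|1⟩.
0.9306|0⟩ - 0.366|1⟩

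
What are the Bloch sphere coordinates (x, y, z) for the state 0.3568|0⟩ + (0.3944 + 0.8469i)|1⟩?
(0.2814, 0.6043, -0.7455)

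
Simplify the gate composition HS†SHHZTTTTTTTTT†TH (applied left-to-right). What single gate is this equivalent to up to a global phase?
X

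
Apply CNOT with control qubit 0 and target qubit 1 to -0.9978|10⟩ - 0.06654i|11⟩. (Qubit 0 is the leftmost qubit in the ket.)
-0.06654i|10⟩ - 0.9978|11⟩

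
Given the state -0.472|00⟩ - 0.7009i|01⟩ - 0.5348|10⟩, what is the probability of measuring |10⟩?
0.286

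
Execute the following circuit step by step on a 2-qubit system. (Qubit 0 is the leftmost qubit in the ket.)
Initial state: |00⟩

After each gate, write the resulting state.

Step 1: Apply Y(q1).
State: i|01⟩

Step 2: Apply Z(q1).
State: -i|01⟩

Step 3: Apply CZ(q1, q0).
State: -i|01⟩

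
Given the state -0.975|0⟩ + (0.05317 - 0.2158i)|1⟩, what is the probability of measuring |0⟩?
0.9506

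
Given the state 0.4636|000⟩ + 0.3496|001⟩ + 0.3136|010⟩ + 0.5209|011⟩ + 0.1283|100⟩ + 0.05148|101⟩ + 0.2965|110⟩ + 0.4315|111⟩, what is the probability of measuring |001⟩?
0.1222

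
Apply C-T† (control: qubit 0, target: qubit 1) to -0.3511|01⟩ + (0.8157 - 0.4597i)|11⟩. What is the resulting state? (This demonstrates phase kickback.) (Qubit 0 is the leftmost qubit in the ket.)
-0.3511|01⟩ + (0.2517 - 0.9018i)|11⟩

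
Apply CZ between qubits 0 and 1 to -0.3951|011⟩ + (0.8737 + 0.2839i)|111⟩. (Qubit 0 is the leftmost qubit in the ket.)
-0.3951|011⟩ + (-0.8737 - 0.2839i)|111⟩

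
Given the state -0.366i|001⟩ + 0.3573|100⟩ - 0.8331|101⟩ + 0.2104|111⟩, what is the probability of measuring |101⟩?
0.6941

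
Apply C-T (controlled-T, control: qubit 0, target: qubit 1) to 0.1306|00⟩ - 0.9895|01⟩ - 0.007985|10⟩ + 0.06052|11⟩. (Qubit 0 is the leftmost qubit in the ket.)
0.1306|00⟩ - 0.9895|01⟩ - 0.007985|10⟩ + (0.04279 + 0.04279i)|11⟩

C-T leaves the control-|0⟩ kets |00⟩, |01⟩ unchanged and applies T to qubit 1 on the control-|1⟩ pair (|10⟩, |11⟩).
T = [[1, 0], [0, (1/√2 + (1/√2)i)]].
With a = amp(|10⟩) = -0.007985 and b = amp(|11⟩) = 0.06052:
new amp(|10⟩) = (1)·a = -0.007985
new amp(|11⟩) = (1/√2 + (1/√2)i)·b = (0.04279 + 0.04279i)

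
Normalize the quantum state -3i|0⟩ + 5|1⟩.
-0.5145i|0⟩ + 0.8575|1⟩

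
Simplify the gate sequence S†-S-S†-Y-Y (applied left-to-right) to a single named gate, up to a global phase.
S†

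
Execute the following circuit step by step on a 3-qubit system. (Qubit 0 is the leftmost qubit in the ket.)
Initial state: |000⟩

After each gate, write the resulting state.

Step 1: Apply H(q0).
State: 1/√2|000⟩ + 1/√2|100⟩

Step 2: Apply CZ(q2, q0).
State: 1/√2|000⟩ + 1/√2|100⟩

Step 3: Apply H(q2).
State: 1/2|000⟩ + 1/2|001⟩ + 1/2|100⟩ + 1/2|101⟩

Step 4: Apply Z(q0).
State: 1/2|000⟩ + 1/2|001⟩ - 1/2|100⟩ - 1/2|101⟩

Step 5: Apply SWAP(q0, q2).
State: 1/2|000⟩ - 1/2|001⟩ + 1/2|100⟩ - 1/2|101⟩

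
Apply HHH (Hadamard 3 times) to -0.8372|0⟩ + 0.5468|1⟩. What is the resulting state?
-0.2053|0⟩ - 0.9786|1⟩

H² = I, so H^3 = H: a single Hadamard. With (a, b) = (-0.8372, 0.5468), H gives ((a + b)/√2, (a − b)/√2) = (-0.2053, -0.9786).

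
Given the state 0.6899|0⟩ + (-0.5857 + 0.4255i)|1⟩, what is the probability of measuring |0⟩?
0.476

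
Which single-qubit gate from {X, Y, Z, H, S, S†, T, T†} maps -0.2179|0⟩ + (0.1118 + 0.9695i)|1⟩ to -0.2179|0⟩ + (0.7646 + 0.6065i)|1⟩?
T†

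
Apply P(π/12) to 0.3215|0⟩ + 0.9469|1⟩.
0.3215|0⟩ + (0.9146 + 0.2451i)|1⟩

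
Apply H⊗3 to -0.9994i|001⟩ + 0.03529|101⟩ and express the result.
(0.01248 - 0.3533i)|000⟩ + (-0.01248 + 0.3533i)|001⟩ + (0.01248 - 0.3533i)|010⟩ + (-0.01248 + 0.3533i)|011⟩ + (-0.01248 - 0.3533i)|100⟩ + (0.01248 + 0.3533i)|101⟩ + (-0.01248 - 0.3533i)|110⟩ + (0.01248 + 0.3533i)|111⟩

H⊗3 gives amp(|y⟩) = (1/2√2) Σ_x (−1)^(x·y) amp(|x⟩), where x·y is the number of positions in which both x and y have a 1.
|000⟩: (-0.9994i + 0.03529)/(2√2) = (0.01248 - 0.3533i)
|001⟩: (0.9994i - 0.03529)/(2√2) = (-0.01248 + 0.3533i)
|010⟩: (-0.9994i + 0.03529)/(2√2) = (0.01248 - 0.3533i)
|011⟩: (0.9994i - 0.03529)/(2√2) = (-0.01248 + 0.3533i)
|100⟩: (-0.9994i - 0.03529)/(2√2) = (-0.01248 - 0.3533i)
|101⟩: (0.9994i + 0.03529)/(2√2) = (0.01248 + 0.3533i)
|110⟩: (-0.9994i - 0.03529)/(2√2) = (-0.01248 - 0.3533i)
|111⟩: (0.9994i + 0.03529)/(2√2) = (0.01248 + 0.3533i)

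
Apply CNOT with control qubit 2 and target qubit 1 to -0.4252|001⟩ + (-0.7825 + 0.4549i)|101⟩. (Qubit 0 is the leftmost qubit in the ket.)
-0.4252|011⟩ + (-0.7825 + 0.4549i)|111⟩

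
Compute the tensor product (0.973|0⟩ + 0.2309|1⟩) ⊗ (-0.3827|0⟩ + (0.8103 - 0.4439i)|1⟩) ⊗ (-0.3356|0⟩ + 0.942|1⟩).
0.125|000⟩ - 0.3508|001⟩ + (-0.2646 + 0.145i)|010⟩ + (0.7427 - 0.4069i)|011⟩ + 0.02966|100⟩ - 0.08324|101⟩ + (-0.06279 + 0.0344i)|110⟩ + (0.1762 - 0.09655i)|111⟩

amp(|b₁b₂…⟩) = product of the factor amplitudes for bits b₁, b₂, …; only kets whose every factor amplitude is nonzero survive.
|000⟩: (0.973)(-0.3827)(-0.3356) = 0.125
|001⟩: (0.973)(-0.3827)(0.942) = -0.3508
|010⟩: (0.973)(0.8103 - 0.4439i)(-0.3356) = (-0.2646 + 0.145i)
|011⟩: (0.973)(0.8103 - 0.4439i)(0.942) = (0.7427 - 0.4069i)
|100⟩: (0.2309)(-0.3827)(-0.3356) = 0.02966
|101⟩: (0.2309)(-0.3827)(0.942) = -0.08324
|110⟩: (0.2309)(0.8103 - 0.4439i)(-0.3356) = (-0.06279 + 0.0344i)
|111⟩: (0.2309)(0.8103 - 0.4439i)(0.942) = (0.1762 - 0.09655i)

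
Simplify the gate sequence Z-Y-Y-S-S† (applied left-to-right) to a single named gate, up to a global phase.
Z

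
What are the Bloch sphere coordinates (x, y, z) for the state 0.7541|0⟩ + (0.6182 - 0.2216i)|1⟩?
(0.9324, -0.3342, 0.1374)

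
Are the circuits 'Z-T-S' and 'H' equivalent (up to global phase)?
No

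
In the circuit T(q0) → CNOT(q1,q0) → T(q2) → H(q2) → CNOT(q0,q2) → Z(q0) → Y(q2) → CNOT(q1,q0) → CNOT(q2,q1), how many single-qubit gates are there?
5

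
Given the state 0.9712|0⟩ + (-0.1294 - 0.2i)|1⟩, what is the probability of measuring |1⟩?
0.05674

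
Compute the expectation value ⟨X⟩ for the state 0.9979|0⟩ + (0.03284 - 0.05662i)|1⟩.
0.06554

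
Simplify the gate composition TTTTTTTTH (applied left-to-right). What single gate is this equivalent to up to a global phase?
H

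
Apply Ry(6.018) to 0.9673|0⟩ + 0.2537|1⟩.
-0.9923|0⟩ - 0.1236|1⟩

Ry(6.018) = [[cos(θ/2), −sin(θ/2)], [sin(θ/2), cos(θ/2)]]; θ = 6.018, cos(θ/2) ≈ -0.991222, sin(θ/2) ≈ 0.132204.
With a = amp(|0⟩) = 0.9673 and b = amp(|1⟩) = 0.2537:
new amp(|0⟩) = (-0.991222)·a + (-0.132204)·b = -0.9923
new amp(|1⟩) = (0.132204)·a + (-0.991222)·b = -0.1236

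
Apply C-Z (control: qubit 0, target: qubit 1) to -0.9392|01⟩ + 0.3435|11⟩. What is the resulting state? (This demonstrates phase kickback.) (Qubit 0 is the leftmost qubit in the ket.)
-0.9392|01⟩ - 0.3435|11⟩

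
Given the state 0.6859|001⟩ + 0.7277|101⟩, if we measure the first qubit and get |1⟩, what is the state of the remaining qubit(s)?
|01⟩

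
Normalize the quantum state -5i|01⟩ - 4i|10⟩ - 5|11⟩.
-0.6155i|01⟩ - 0.4924i|10⟩ - 0.6155|11⟩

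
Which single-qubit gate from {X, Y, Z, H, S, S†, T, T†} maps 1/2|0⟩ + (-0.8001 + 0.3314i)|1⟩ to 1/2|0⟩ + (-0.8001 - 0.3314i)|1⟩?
T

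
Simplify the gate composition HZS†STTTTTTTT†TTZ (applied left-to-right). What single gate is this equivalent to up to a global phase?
H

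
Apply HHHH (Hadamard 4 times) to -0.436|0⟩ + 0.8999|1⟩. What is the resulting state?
-0.436|0⟩ + 0.8999|1⟩

H² = I, so an even number of Hadamards cancels: H^4 = I and the state is unchanged.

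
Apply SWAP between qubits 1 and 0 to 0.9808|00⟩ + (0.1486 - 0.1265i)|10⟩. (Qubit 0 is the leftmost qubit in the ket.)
0.9808|00⟩ + (0.1486 - 0.1265i)|01⟩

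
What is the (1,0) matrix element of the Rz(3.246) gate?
0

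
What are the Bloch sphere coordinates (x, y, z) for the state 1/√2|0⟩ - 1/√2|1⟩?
(-1, 0, 0)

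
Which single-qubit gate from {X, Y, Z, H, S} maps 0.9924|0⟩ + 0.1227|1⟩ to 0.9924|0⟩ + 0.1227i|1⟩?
S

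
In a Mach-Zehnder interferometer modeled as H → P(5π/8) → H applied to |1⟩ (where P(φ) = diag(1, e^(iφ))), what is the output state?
(0.6913 - 0.4619i)|0⟩ + (0.3087 + 0.4619i)|1⟩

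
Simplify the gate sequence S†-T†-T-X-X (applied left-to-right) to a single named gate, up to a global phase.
S†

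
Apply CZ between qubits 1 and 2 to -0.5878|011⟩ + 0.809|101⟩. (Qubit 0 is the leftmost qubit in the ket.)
0.5878|011⟩ + 0.809|101⟩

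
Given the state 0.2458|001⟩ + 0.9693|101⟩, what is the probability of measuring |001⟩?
0.06042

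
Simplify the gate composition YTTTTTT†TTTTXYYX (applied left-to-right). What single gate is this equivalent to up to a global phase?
Y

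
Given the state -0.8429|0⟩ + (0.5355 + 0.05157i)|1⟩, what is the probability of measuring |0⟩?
0.7105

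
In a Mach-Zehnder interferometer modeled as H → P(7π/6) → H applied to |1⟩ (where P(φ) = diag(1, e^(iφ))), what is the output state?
(0.933 + 0.25i)|0⟩ + (0.06699 - 0.25i)|1⟩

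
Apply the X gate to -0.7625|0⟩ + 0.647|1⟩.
0.647|0⟩ - 0.7625|1⟩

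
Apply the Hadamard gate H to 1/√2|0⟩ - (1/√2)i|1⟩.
(1/2 - (1/2)i)|0⟩ + (1/2 + (1/2)i)|1⟩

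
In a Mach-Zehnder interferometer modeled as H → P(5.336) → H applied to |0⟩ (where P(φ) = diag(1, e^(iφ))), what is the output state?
(0.792 - 0.4059i)|0⟩ + (0.208 + 0.4059i)|1⟩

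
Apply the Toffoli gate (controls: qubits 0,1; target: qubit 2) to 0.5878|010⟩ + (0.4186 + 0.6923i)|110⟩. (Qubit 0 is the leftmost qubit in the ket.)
0.5878|010⟩ + (0.4186 + 0.6923i)|111⟩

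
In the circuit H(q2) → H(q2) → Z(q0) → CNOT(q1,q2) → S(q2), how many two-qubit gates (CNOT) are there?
1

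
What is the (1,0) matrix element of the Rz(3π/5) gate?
0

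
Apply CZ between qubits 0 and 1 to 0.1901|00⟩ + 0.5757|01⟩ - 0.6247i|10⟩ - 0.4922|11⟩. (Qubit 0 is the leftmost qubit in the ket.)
0.1901|00⟩ + 0.5757|01⟩ - 0.6247i|10⟩ + 0.4922|11⟩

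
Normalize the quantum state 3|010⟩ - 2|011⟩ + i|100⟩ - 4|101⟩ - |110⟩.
0.5388|010⟩ - 0.3592|011⟩ + 0.1796i|100⟩ - 0.7184|101⟩ - 0.1796|110⟩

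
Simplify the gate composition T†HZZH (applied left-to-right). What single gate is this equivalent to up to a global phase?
T†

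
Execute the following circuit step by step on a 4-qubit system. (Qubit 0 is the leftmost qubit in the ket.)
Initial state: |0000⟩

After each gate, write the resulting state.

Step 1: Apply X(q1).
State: |0100⟩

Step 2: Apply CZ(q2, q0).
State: |0100⟩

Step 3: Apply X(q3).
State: |0101⟩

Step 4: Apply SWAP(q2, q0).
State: |0101⟩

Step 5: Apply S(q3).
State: i|0101⟩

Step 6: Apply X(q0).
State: i|1101⟩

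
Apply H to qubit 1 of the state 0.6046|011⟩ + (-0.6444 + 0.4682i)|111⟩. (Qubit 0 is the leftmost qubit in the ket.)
0.4275|001⟩ - 0.4275|011⟩ + (-0.4557 + 0.3311i)|101⟩ + (0.4557 - 0.3311i)|111⟩

H on qubit 1 mixes each pair of kets that differ only in qubit 1: amplitudes (a, b) of (|…0…⟩, |…1…⟩) become ((a + b)/√2, (a − b)/√2). Kets absent from the input have amplitude 0.
(|001⟩, |011⟩): (a, b) = (0, 0.6046) → (0.4275, -0.4275)
(|101⟩, |111⟩): (a, b) = (0, (-0.6444 + 0.4682i)) → ((-0.4557 + 0.3311i), (0.4557 - 0.3311i))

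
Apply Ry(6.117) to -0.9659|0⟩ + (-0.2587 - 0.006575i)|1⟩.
(0.984 + 0.0005457i)|0⟩ + (0.1776 + 0.006552i)|1⟩

Ry(6.117) = [[cos(θ/2), −sin(θ/2)], [sin(θ/2), cos(θ/2)]]; θ = 6.117, cos(θ/2) ≈ -0.99655, sin(θ/2) ≈ 0.0829971.
With a = amp(|0⟩) = -0.9659 and b = amp(|1⟩) = (-0.2587 - 0.006575i):
new amp(|0⟩) = (-0.99655)·a + (-0.0829971)·b = (0.984 + 0.0005457i)
new amp(|1⟩) = (0.0829971)·a + (-0.99655)·b = (0.1776 + 0.006552i)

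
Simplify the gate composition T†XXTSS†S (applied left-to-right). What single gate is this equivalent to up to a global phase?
S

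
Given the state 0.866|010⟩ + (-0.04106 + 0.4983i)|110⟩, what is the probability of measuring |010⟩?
0.75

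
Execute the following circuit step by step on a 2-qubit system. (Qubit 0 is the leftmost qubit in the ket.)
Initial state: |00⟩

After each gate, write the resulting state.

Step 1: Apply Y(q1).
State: i|01⟩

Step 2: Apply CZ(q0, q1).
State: i|01⟩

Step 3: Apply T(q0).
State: i|01⟩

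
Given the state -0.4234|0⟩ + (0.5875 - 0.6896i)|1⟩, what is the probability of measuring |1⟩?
0.8207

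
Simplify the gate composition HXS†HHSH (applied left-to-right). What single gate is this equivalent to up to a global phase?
Z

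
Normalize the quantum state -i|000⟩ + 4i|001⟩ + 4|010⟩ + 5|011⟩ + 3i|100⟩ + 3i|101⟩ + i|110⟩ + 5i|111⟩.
-0.09901i|000⟩ + 0.3961i|001⟩ + 0.3961|010⟩ + 0.4951|011⟩ + 0.297i|100⟩ + 0.297i|101⟩ + 0.09901i|110⟩ + 0.4951i|111⟩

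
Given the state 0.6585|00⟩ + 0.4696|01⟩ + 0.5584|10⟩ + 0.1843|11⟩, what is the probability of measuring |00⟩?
0.4336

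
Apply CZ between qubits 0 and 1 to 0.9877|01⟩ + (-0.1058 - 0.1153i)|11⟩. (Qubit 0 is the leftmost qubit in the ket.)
0.9877|01⟩ + (0.1058 + 0.1153i)|11⟩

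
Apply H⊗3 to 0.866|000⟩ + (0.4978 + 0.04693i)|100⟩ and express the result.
(0.4822 + 0.01659i)|000⟩ + (0.4822 + 0.01659i)|001⟩ + (0.4822 + 0.01659i)|010⟩ + (0.4822 + 0.01659i)|011⟩ + (0.1302 - 0.01659i)|100⟩ + (0.1302 - 0.01659i)|101⟩ + (0.1302 - 0.01659i)|110⟩ + (0.1302 - 0.01659i)|111⟩

H⊗3 gives amp(|y⟩) = (1/2√2) Σ_x (−1)^(x·y) amp(|x⟩), where x·y is the number of positions in which both x and y have a 1.
|000⟩: (0.866 + (0.4978 + 0.04693i))/(2√2) = (0.4822 + 0.01659i)
|001⟩: (0.866 + (0.4978 + 0.04693i))/(2√2) = (0.4822 + 0.01659i)
|010⟩: (0.866 + (0.4978 + 0.04693i))/(2√2) = (0.4822 + 0.01659i)
|011⟩: (0.866 + (0.4978 + 0.04693i))/(2√2) = (0.4822 + 0.01659i)
|100⟩: (0.866 - (0.4978 + 0.04693i))/(2√2) = (0.1302 - 0.01659i)
|101⟩: (0.866 - (0.4978 + 0.04693i))/(2√2) = (0.1302 - 0.01659i)
|110⟩: (0.866 - (0.4978 + 0.04693i))/(2√2) = (0.1302 - 0.01659i)
|111⟩: (0.866 - (0.4978 + 0.04693i))/(2√2) = (0.1302 - 0.01659i)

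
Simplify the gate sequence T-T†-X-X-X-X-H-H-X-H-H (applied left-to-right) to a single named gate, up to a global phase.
X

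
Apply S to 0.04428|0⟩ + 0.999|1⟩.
0.04428|0⟩ + 0.999i|1⟩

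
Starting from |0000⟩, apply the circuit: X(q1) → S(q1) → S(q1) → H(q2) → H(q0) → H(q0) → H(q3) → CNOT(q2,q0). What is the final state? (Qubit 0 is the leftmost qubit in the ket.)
-1/2|0100⟩ - 1/2|0101⟩ - 1/2|1110⟩ - 1/2|1111⟩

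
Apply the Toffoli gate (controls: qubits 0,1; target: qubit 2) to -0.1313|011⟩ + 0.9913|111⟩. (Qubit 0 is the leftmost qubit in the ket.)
-0.1313|011⟩ + 0.9913|110⟩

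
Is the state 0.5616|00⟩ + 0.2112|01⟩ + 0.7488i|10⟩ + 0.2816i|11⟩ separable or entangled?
Separable

Writing the state as a|00⟩ + b|01⟩ + c|10⟩ + d|11⟩, it is a product state iff ad − bc = 0.
Here (a, b, c, d) = (0.5616, 0.2112, 0.7488i, 0.2816i): ad − bc = (0.5616)(0.2816i) − (0.2112)(0.7488i) = 0, so the state is separable.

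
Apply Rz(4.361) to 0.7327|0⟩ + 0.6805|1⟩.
(-0.4196 - 0.6007i)|0⟩ + (-0.3897 + 0.5579i)|1⟩

Rz(4.361) = [[e^(−iθ/2), 0], [0, e^(iθ/2)]] with e^(±iθ/2) = cos(θ/2) ± i·sin(θ/2); θ = 4.361, cos(θ/2) ≈ -0.572625, sin(θ/2) ≈ 0.819818.
With a = amp(|0⟩) = 0.7327 and b = amp(|1⟩) = 0.6805:
new amp(|0⟩) = (-0.572625 - 0.819818i)·a = (-0.4196 - 0.6007i)
new amp(|1⟩) = (-0.572625 + 0.819818i)·b = (-0.3897 + 0.5579i)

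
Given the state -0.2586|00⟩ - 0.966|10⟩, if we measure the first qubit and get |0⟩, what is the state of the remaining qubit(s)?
-|0⟩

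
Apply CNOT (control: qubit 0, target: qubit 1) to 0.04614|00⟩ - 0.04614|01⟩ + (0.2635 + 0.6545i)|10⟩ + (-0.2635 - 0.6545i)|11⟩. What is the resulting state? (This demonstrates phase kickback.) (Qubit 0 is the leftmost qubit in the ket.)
0.04614|00⟩ - 0.04614|01⟩ + (-0.2635 - 0.6545i)|10⟩ + (0.2635 + 0.6545i)|11⟩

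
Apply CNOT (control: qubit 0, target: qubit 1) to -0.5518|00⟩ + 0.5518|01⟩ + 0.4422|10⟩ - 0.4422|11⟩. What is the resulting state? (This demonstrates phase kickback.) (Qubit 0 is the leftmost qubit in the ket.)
-0.5518|00⟩ + 0.5518|01⟩ - 0.4422|10⟩ + 0.4422|11⟩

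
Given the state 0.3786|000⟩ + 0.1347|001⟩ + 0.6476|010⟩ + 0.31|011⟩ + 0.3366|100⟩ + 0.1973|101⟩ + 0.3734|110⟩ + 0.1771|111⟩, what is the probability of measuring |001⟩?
0.01814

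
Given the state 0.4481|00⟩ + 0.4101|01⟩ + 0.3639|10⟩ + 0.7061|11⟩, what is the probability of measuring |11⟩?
0.4986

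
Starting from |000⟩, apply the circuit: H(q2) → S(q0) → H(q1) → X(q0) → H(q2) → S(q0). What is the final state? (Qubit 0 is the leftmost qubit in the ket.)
(1/√2)i|100⟩ + (1/√2)i|110⟩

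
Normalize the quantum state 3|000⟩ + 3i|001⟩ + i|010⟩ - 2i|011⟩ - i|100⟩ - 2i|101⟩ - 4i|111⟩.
0.4523|000⟩ + 0.4523i|001⟩ + 0.1508i|010⟩ - 0.3015i|011⟩ - 0.1508i|100⟩ - 0.3015i|101⟩ - 0.603i|111⟩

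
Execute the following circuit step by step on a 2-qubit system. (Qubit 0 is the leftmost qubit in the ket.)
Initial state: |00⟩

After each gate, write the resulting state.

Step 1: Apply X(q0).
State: |10⟩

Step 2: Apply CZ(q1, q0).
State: |10⟩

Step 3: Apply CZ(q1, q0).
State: |10⟩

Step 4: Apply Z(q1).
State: |10⟩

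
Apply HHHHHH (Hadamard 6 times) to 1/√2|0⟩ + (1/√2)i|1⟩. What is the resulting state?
1/√2|0⟩ + (1/√2)i|1⟩

H² = I, so an even number of Hadamards cancels: H^6 = I and the state is unchanged.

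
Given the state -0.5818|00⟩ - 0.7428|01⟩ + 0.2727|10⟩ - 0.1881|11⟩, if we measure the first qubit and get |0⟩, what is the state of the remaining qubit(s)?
-0.6166|0⟩ - 0.7873|1⟩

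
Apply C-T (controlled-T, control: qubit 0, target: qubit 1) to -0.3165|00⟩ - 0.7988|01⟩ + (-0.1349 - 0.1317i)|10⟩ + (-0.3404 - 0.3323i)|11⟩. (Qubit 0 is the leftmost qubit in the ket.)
-0.3165|00⟩ - 0.7988|01⟩ + (-0.1349 - 0.1317i)|10⟩ + (-0.005728 - 0.4757i)|11⟩

C-T leaves the control-|0⟩ kets |00⟩, |01⟩ unchanged and applies T to qubit 1 on the control-|1⟩ pair (|10⟩, |11⟩).
T = [[1, 0], [0, (1/√2 + (1/√2)i)]].
With a = amp(|10⟩) = (-0.1349 - 0.1317i) and b = amp(|11⟩) = (-0.3404 - 0.3323i):
new amp(|10⟩) = (1)·a = (-0.1349 - 0.1317i)
new amp(|11⟩) = (1/√2 + (1/√2)i)·b = (-0.005728 - 0.4757i)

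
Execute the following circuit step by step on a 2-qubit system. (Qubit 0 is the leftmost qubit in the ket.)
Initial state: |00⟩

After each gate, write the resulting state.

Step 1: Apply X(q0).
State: |10⟩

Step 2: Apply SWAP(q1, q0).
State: |01⟩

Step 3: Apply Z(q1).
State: -|01⟩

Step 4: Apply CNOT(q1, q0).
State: -|11⟩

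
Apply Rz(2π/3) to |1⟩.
(1/2 + 0.866i)|1⟩

Rz(2π/3) = [[e^(−iθ/2), 0], [0, e^(iθ/2)]] with e^(±iθ/2) = cos(θ/2) ± i·sin(θ/2); θ = 2π/3, cos(θ/2) ≈ 0.5, sin(θ/2) ≈ 0.866025.
With a = amp(|0⟩) = 0 and b = amp(|1⟩) = 1:
new amp(|0⟩) = (0.5 - 0.866025i)·a = 0
new amp(|1⟩) = (0.5 + 0.866025i)·b = (1/2 + 0.866i)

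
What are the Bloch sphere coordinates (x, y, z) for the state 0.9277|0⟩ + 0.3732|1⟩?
(0.6924, 0, 0.7213)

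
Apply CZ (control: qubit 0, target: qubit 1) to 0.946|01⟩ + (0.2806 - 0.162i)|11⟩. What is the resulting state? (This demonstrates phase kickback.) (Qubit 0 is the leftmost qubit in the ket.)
0.946|01⟩ + (-0.2806 + 0.162i)|11⟩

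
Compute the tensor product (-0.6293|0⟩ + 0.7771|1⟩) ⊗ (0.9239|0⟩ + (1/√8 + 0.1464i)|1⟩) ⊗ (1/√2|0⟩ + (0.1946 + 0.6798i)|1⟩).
-0.4111|000⟩ + (-0.1131 - 0.3952i)|001⟩ + (-0.1573 - 0.06515i)|010⟩ + (0.01933 - 0.1692i)|011⟩ + 0.5077|100⟩ + (0.1397 + 0.4881i)|101⟩ + (0.1943 + 0.08045i)|110⟩ + (-0.02387 + 0.2089i)|111⟩

amp(|b₁b₂…⟩) = product of the factor amplitudes for bits b₁, b₂, …; only kets whose every factor amplitude is nonzero survive.
|000⟩: (-0.6293)(0.9239)(1/√2) = -0.4111
|001⟩: (-0.6293)(0.9239)(0.1946 + 0.6798i) = (-0.1131 - 0.3952i)
|010⟩: (-0.6293)(1/√8 + 0.1464i)(1/√2) = (-0.1573 - 0.06515i)
|011⟩: (-0.6293)(1/√8 + 0.1464i)(0.1946 + 0.6798i) = (0.01933 - 0.1692i)
|100⟩: (0.7771)(0.9239)(1/√2) = 0.5077
|101⟩: (0.7771)(0.9239)(0.1946 + 0.6798i) = (0.1397 + 0.4881i)
|110⟩: (0.7771)(1/√8 + 0.1464i)(1/√2) = (0.1943 + 0.08045i)
|111⟩: (0.7771)(1/√8 + 0.1464i)(0.1946 + 0.6798i) = (-0.02387 + 0.2089i)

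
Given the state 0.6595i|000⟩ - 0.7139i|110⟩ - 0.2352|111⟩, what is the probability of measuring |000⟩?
0.4349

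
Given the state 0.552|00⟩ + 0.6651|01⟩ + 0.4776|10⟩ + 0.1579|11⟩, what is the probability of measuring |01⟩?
0.4424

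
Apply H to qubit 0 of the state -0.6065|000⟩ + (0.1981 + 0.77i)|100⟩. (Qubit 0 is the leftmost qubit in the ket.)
(-0.2888 + 0.5445i)|000⟩ + (-0.5689 - 0.5445i)|100⟩

H on qubit 0 mixes each pair of kets that differ only in qubit 0: amplitudes (a, b) of (|…0…⟩, |…1…⟩) become ((a + b)/√2, (a − b)/√2). Kets absent from the input have amplitude 0.
(|000⟩, |100⟩): (a, b) = (-0.6065, (0.1981 + 0.77i)) → ((-0.2888 + 0.5445i), (-0.5689 - 0.5445i))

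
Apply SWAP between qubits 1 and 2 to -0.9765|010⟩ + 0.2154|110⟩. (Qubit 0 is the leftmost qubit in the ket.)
-0.9765|001⟩ + 0.2154|101⟩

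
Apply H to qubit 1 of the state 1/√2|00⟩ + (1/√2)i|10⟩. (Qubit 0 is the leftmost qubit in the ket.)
1/2|00⟩ + 1/2|01⟩ + (1/2)i|10⟩ + (1/2)i|11⟩

H on qubit 1 mixes each pair of kets that differ only in qubit 1: amplitudes (a, b) of (|…0…⟩, |…1…⟩) become ((a + b)/√2, (a − b)/√2). Kets absent from the input have amplitude 0.
(|00⟩, |01⟩): (a, b) = (1/√2, 0) → (1/2, 1/2)
(|10⟩, |11⟩): (a, b) = ((1/√2)i, 0) → ((1/2)i, (1/2)i)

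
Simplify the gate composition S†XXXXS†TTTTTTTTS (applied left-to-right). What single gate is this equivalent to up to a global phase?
S†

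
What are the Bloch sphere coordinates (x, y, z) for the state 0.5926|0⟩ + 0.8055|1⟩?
(0.9547, 0, -0.2977)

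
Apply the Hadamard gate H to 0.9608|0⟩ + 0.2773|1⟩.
0.8755|0⟩ + 0.4833|1⟩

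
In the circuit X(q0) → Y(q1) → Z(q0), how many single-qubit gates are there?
3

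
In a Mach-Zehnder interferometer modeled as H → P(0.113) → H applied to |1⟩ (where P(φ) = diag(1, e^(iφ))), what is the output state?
(0.003189 - 0.05638i)|0⟩ + (0.9968 + 0.05638i)|1⟩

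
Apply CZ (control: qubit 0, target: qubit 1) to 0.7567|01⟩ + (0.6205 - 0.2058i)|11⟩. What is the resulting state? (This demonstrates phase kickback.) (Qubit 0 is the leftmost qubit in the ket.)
0.7567|01⟩ + (-0.6205 + 0.2058i)|11⟩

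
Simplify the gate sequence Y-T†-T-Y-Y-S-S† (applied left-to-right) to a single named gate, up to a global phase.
Y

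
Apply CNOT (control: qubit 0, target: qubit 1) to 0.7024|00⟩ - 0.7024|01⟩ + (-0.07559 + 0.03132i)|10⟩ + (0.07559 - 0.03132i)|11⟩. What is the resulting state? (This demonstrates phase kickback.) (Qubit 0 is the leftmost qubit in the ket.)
0.7024|00⟩ - 0.7024|01⟩ + (0.07559 - 0.03132i)|10⟩ + (-0.07559 + 0.03132i)|11⟩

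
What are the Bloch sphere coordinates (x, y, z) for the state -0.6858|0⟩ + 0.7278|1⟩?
(-0.9983, 0, -0.05937)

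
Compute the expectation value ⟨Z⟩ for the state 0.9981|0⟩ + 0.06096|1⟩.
0.9925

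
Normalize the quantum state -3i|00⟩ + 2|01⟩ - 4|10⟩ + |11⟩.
-0.5477i|00⟩ + 0.3651|01⟩ - 0.7303|10⟩ + 0.1826|11⟩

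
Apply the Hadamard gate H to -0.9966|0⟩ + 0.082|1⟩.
-0.6467|0⟩ - 0.7627|1⟩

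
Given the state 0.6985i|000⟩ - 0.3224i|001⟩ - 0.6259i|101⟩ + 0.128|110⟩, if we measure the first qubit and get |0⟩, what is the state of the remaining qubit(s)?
0.908i|00⟩ - 0.4191i|01⟩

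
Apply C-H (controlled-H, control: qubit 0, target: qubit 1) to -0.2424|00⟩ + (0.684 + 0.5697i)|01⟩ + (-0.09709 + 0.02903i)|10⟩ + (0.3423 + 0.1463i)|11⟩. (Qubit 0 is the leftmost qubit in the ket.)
-0.2424|00⟩ + (0.684 + 0.5697i)|01⟩ + (0.1734 + 0.124i)|10⟩ + (-0.3107 - 0.08292i)|11⟩

C-H leaves the control-|0⟩ kets |00⟩, |01⟩ unchanged and applies H to qubit 1 on the control-|1⟩ pair (|10⟩, |11⟩).
H = [[1/√2, 1/√2], [1/√2, -1/√2]].
With a = amp(|10⟩) = (-0.09709 + 0.02903i) and b = amp(|11⟩) = (0.3423 + 0.1463i):
new amp(|10⟩) = (1/√2)·a + (1/√2)·b = (0.1734 + 0.124i)
new amp(|11⟩) = (1/√2)·a + (-1/√2)·b = (-0.3107 - 0.08292i)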